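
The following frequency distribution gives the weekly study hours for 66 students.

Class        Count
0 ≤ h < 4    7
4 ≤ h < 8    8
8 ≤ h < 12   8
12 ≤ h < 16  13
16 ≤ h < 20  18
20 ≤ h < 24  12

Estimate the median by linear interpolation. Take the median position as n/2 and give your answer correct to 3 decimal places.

15.077

Cumulative frequencies: 7, 15, 23, 36, 54, 66
n = 66; position = n/2 = 33.
This falls in the class 12 ≤ h < 16: L = 12, F = 23, f = 13, h = 4.
Median ≈ 12 + ((33 − 23) / 13) × 4 = 15.0769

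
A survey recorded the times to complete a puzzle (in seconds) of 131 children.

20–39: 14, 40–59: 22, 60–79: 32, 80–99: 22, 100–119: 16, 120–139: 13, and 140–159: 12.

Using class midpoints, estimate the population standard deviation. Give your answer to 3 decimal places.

Midpoints: 29.5, 49.5, 69.5, 89.5, 109.5, 129.5, 149.5
n = 131, Σfm = 10924.5, mean = 83.3931
Σfm² = 1074942.75
Σf(m − x̄)² = Σfm² − (Σfm)²/n = 1074942.75 − 10924.5²/131 = 163914.5038
Population variance = 163914.5038 / 131 = 1251.2558
Standard deviation = √1251.2558 = 35.3731

35.373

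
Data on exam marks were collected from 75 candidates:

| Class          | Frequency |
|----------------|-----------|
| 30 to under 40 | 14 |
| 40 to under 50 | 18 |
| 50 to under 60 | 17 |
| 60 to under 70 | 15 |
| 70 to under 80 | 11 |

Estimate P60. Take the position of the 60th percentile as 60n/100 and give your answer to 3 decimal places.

Cumulative frequencies: 14, 32, 49, 64, 75
n = 75; position = 60n/100 = 45.
This falls in the class 50 to under 60: L = 50, F = 32, f = 17, h = 10.
60th percentile ≈ 50 + ((45 − 32) / 17) × 10 = 57.6471

57.647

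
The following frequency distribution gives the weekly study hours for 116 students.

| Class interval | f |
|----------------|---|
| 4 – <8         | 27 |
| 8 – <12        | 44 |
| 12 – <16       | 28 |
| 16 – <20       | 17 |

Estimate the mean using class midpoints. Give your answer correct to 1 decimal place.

11.2

Midpoints: 6, 10, 14, 18
Σfm = 27×6 + 44×10 + 28×14 + 17×18 = 1300
n = Σf = 116
Mean = 1300 / 116 = 11.2069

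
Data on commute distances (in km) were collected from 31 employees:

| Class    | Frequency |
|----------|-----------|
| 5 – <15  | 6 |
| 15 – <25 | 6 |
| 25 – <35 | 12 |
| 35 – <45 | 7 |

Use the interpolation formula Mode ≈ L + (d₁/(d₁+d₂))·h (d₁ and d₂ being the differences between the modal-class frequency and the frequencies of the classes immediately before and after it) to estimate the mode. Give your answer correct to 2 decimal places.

30.45

Modal class: 25 – <35 (highest frequency 12).
d₁ = 12 − 6 = 6, d₂ = 12 − 7 = 5
Mode ≈ 25 + (6/(6+5)) × 10 = 25 + 5.4545 = 30.4545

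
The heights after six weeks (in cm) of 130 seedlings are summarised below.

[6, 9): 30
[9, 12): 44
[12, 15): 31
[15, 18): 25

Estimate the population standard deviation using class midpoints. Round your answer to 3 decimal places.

Midpoints: 7.5, 10.5, 13.5, 16.5
n = 130, Σfm = 1518, mean = 11.6769
Σfm² = 18994.5
Σf(m − x̄)² = Σfm² − (Σfm)²/n = 18994.5 − 1518²/130 = 1268.9308
Population variance = 1268.9308 / 130 = 9.7610
Standard deviation = √9.7610 = 3.1243

3.124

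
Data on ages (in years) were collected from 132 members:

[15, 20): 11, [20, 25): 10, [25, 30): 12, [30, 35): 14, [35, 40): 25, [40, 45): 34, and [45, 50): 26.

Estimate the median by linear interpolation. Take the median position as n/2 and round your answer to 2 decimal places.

38.80

Cumulative frequencies: 11, 21, 33, 47, 72, 106, 132
n = 132; position = n/2 = 66.
This falls in the class [35, 40): L = 35, F = 47, f = 25, h = 5.
Median ≈ 35 + ((66 − 47) / 25) × 5 = 38.8000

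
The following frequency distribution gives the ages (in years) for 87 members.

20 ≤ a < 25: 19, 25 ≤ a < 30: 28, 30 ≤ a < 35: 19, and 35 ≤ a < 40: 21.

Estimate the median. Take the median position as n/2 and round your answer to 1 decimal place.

Cumulative frequencies: 19, 47, 66, 87
n = 87; position = n/2 = 43.5.
This falls in the class 25 ≤ a < 30: L = 25, F = 19, f = 28, h = 5.
Median ≈ 25 + ((43.5 − 19) / 28) × 5 = 29.3750

29.4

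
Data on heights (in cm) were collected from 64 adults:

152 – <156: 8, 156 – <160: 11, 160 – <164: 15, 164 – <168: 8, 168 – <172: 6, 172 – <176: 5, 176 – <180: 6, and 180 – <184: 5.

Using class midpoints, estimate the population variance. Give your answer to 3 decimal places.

72.559

Midpoints: 154, 158, 162, 166, 170, 174, 178, 182
n = 64, Σfm = 10596, mean = 165.5625
Σfm² = 1758944
Σf(m − x̄)² = Σfm² − (Σfm)²/n = 1758944 − 10596²/64 = 4643.7500
Population variance = 4643.7500 / 64 = 72.5586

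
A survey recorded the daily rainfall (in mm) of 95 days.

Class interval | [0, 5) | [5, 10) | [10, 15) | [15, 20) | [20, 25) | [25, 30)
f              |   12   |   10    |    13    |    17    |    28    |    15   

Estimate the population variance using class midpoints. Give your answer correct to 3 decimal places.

Midpoints: 2.5, 7.5, 12.5, 17.5, 22.5, 27.5
n = 95, Σfm = 1607.5, mean = 16.9211
Σfm² = 33393.75
Σf(m − x̄)² = Σfm² − (Σfm)²/n = 33393.75 − 1607.5²/95 = 6193.1579
Population variance = 6193.1579 / 95 = 65.1911

65.191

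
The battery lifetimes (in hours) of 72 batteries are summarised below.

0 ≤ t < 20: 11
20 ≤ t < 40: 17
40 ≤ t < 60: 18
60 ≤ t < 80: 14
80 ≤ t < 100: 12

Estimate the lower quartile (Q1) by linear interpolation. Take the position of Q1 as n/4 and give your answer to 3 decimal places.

28.235

Cumulative frequencies: 11, 28, 46, 60, 72
n = 72; position = n/4 = 18.
This falls in the class 20 ≤ t < 40: L = 20, F = 11, f = 17, h = 20.
Lower quartile ≈ 20 + ((18 − 11) / 17) × 20 = 28.2353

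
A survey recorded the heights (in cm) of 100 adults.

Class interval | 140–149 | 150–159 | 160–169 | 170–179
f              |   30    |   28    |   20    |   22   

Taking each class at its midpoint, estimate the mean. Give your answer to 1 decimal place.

157.9

Midpoints: 144.5, 154.5, 164.5, 174.5
Σfm = 30×144.5 + 28×154.5 + 20×164.5 + 22×174.5 = 15790
n = Σf = 100
Mean = 15790 / 100 = 157.9000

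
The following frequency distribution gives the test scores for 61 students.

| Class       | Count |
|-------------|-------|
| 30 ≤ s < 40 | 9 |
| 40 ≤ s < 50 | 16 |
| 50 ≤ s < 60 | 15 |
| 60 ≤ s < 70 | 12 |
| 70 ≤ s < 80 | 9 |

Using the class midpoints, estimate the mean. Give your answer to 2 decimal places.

Midpoints: 35, 45, 55, 65, 75
Σfm = 9×35 + 16×45 + 15×55 + 12×65 + 9×75 = 3315
n = Σf = 61
Mean = 3315 / 61 = 54.3443

54.34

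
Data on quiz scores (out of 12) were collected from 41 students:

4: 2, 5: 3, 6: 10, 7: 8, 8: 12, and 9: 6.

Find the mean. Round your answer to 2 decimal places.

Values: 4, 5, 6, 7, 8, 9
Σfx = 2×4 + 3×5 + 10×6 + 8×7 + 12×8 + 6×9 = 289
n = Σf = 41
Mean = 289 / 41 = 7.0488

7.05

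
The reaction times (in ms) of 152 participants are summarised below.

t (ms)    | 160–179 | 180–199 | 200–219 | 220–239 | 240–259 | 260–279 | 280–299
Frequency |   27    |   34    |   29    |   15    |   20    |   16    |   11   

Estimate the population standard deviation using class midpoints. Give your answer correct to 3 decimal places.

Midpoints: 169.5, 189.5, 209.5, 229.5, 249.5, 269.5, 289.5
n = 152, Σfm = 33024, mean = 217.2632
Σfm² = 7388538
Σf(m − x̄)² = Σfm² − (Σfm)²/n = 7388538 − 33024²/152 = 213639.4737
Population variance = 213639.4737 / 152 = 1405.5229
Standard deviation = √1405.5229 = 37.4903

37.490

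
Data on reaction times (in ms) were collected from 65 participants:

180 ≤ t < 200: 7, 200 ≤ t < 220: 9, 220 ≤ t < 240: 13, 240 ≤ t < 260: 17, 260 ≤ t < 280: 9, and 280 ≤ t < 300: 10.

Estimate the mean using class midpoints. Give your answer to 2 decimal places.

242.92

Midpoints: 190, 210, 230, 250, 270, 290
Σfm = 7×190 + 9×210 + 13×230 + 17×250 + 9×270 + 10×290 = 15790
n = Σf = 65
Mean = 15790 / 65 = 242.9231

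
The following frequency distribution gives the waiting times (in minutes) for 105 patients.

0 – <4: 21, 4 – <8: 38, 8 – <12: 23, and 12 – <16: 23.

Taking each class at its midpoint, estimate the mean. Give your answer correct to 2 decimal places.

Midpoints: 2, 6, 10, 14
Σfm = 21×2 + 38×6 + 23×10 + 23×14 = 822
n = Σf = 105
Mean = 822 / 105 = 7.8286

7.83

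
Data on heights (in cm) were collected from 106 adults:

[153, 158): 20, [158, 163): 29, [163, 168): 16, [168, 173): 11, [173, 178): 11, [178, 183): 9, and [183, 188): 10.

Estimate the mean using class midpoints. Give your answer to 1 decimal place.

167.0

Midpoints: 155.5, 160.5, 165.5, 170.5, 175.5, 180.5, 185.5
Σfm = 20×155.5 + 29×160.5 + 16×165.5 + 11×170.5 + 11×175.5 + 9×180.5 + 10×185.5 = 17698
n = Σf = 106
Mean = 17698 / 106 = 166.9623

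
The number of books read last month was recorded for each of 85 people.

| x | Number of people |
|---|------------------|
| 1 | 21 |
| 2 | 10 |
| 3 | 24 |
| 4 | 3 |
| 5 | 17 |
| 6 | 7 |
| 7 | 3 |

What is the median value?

Cumulative frequencies: 21, 31, 55, 58, 75, 82, 85
n = 85, so the median is the value in position (n+1)/2 = 43.
Position 43 falls at value 3.

3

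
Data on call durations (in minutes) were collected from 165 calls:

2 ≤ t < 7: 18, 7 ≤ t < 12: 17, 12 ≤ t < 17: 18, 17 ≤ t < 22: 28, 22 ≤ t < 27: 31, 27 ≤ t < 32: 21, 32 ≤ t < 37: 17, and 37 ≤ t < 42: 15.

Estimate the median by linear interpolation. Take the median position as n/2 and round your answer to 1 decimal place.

Cumulative frequencies: 18, 35, 53, 81, 112, 133, 150, 165
n = 165; position = n/2 = 82.5.
This falls in the class 22 ≤ t < 27: L = 22, F = 81, f = 31, h = 5.
Median ≈ 22 + ((82.5 − 81) / 31) × 5 = 22.2419

22.2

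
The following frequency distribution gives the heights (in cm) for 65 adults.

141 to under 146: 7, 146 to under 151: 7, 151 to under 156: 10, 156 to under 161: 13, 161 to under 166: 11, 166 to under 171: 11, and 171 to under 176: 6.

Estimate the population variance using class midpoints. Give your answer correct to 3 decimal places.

80.556

Midpoints: 143.5, 148.5, 153.5, 158.5, 163.5, 168.5, 173.5
n = 65, Σfm = 10332.5, mean = 158.9615
Σfm² = 1647706.25
Σf(m − x̄)² = Σfm² − (Σfm)²/n = 1647706.25 − 10332.5²/65 = 5236.1538
Population variance = 5236.1538 / 65 = 80.5562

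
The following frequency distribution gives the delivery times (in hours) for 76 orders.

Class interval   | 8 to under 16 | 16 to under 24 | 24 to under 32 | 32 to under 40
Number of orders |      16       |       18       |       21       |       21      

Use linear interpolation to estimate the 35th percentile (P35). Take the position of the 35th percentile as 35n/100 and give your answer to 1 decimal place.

Cumulative frequencies: 16, 34, 55, 76
n = 76; position = 35n/100 = 26.6.
This falls in the class 16 to under 24: L = 16, F = 16, f = 18, h = 8.
35th percentile ≈ 16 + ((26.6 − 16) / 18) × 8 = 20.7111

20.7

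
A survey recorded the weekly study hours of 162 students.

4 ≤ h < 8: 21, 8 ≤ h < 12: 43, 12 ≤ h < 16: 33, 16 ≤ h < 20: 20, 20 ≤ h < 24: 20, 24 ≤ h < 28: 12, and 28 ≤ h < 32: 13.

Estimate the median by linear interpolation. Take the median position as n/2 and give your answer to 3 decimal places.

14.061

Cumulative frequencies: 21, 64, 97, 117, 137, 149, 162
n = 162; position = n/2 = 81.
This falls in the class 12 ≤ h < 16: L = 12, F = 64, f = 33, h = 4.
Median ≈ 12 + ((81 − 64) / 33) × 4 = 14.0606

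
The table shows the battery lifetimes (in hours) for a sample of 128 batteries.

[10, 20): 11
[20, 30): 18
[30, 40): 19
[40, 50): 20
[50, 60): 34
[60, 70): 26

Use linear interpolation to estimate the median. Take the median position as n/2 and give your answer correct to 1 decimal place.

48.0

Cumulative frequencies: 11, 29, 48, 68, 102, 128
n = 128; position = n/2 = 64.
This falls in the class [40, 50): L = 40, F = 48, f = 20, h = 10.
Median ≈ 40 + ((64 − 48) / 20) × 10 = 48.0000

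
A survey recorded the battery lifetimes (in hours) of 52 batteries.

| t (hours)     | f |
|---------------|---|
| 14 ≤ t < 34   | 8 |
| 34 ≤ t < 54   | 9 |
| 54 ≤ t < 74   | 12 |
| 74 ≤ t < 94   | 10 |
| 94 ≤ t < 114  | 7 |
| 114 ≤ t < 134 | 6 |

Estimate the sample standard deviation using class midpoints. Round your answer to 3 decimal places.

Midpoints: 24, 44, 64, 84, 104, 124
n = 52, Σfm = 3668, mean = 70.5385
Σfm² = 309712
Σf(m − x̄)² = Σfm² − (Σfm)²/n = 309712 − 3668²/52 = 50976.9231
Sample variance = 50976.9231 / 51 = 999.5475
Standard deviation = √999.5475 = 31.6156

31.616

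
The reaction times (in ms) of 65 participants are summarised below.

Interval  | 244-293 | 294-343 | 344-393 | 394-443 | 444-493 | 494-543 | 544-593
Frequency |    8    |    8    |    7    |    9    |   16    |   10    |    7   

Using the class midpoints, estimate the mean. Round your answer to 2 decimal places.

Midpoints: 268.5, 318.5, 368.5, 418.5, 468.5, 518.5, 568.5
Σfm = 8×268.5 + 8×318.5 + 7×368.5 + 9×418.5 + 16×468.5 + 10×518.5 + 7×568.5 = 27702.5
n = Σf = 65
Mean = 27702.5 / 65 = 426.1923

426.19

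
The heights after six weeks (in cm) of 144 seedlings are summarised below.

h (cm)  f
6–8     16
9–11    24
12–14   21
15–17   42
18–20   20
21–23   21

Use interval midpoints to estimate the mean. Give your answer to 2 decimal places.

14.85

Midpoints: 7, 10, 13, 16, 19, 22
Σfm = 16×7 + 24×10 + 21×13 + 42×16 + 20×19 + 21×22 = 2139
n = Σf = 144
Mean = 2139 / 144 = 14.8542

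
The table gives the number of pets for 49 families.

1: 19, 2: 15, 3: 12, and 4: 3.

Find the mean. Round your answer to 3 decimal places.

Values: 1, 2, 3, 4
Σfx = 19×1 + 15×2 + 12×3 + 3×4 = 97
n = Σf = 49
Mean = 97 / 49 = 1.9796

1.980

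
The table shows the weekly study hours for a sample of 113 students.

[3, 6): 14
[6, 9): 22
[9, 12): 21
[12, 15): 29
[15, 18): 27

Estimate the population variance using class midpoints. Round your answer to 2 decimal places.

Midpoints: 4.5, 7.5, 10.5, 13.5, 16.5
n = 113, Σfm = 1285.5, mean = 11.3761
Σfm² = 16472.25
Σf(m − x̄)² = Σfm² − (Σfm)²/n = 16472.25 − 1285.5²/113 = 1848.2655
Population variance = 1848.2655 / 113 = 16.3563

16.36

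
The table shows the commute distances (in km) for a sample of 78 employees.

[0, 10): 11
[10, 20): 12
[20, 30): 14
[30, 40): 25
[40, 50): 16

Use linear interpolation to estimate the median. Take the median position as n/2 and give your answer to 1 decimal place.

Cumulative frequencies: 11, 23, 37, 62, 78
n = 78; position = n/2 = 39.
This falls in the class [30, 40): L = 30, F = 37, f = 25, h = 10.
Median ≈ 30 + ((39 − 37) / 25) × 10 = 30.8000

30.8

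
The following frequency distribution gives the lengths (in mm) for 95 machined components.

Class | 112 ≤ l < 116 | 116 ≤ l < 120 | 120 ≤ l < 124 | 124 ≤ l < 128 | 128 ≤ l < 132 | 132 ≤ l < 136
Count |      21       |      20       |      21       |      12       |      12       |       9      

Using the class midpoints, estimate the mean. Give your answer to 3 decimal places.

Midpoints: 114, 118, 122, 126, 130, 134
Σfm = 21×114 + 20×118 + 21×122 + 12×126 + 12×130 + 9×134 = 11594
n = Σf = 95
Mean = 11594 / 95 = 122.0421

122.042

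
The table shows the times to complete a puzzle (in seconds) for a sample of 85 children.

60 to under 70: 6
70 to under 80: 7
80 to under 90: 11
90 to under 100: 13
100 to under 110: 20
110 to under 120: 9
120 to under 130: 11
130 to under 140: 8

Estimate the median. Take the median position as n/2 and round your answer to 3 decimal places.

Cumulative frequencies: 6, 13, 24, 37, 57, 66, 77, 85
n = 85; position = n/2 = 42.5.
This falls in the class 100 to under 110: L = 100, F = 37, f = 20, h = 10.
Median ≈ 100 + ((42.5 − 37) / 20) × 10 = 102.7500

102.750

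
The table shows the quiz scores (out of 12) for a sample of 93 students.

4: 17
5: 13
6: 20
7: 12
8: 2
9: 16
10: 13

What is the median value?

6

Cumulative frequencies: 17, 30, 50, 62, 64, 80, 93
n = 93, so the median is the value in position (n+1)/2 = 47.
Position 47 falls at value 6.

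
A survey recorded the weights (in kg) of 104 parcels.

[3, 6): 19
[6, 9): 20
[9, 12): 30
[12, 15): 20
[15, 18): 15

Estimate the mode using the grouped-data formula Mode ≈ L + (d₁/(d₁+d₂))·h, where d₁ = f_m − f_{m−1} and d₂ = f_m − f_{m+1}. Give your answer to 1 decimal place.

10.5

Modal class: [9, 12) (highest frequency 30).
d₁ = 30 − 20 = 10, d₂ = 30 − 20 = 10
Mode ≈ 9 + (10/(10+10)) × 3 = 9 + 1.5000 = 10.5000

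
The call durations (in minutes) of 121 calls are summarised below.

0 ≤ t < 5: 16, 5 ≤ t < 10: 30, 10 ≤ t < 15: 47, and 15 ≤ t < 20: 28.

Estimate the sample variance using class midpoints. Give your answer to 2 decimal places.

Midpoints: 2.5, 7.5, 12.5, 17.5
n = 121, Σfm = 1342.5, mean = 11.0950
Σfm² = 17706.25
Σf(m − x̄)² = Σfm² − (Σfm)²/n = 17706.25 − 1342.5²/121 = 2811.1570
Sample variance = 2811.1570 / 120 = 23.4263

23.43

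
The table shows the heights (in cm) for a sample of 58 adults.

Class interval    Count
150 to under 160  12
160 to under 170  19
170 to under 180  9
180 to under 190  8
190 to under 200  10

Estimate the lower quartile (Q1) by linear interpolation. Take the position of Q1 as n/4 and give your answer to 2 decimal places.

161.32

Cumulative frequencies: 12, 31, 40, 48, 58
n = 58; position = n/4 = 14.5.
This falls in the class 160 to under 170: L = 160, F = 12, f = 19, h = 10.
Lower quartile ≈ 160 + ((14.5 − 12) / 19) × 10 = 161.3158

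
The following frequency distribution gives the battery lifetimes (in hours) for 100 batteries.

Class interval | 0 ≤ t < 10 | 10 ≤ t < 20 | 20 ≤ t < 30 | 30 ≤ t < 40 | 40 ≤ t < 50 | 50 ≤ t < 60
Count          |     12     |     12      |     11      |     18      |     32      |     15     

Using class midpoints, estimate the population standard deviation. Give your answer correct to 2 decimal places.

Midpoints: 5, 15, 25, 35, 45, 55
n = 100, Σfm = 3410, mean = 34.1000
Σfm² = 142100
Σf(m − x̄)² = Σfm² − (Σfm)²/n = 142100 − 3410²/100 = 25819.0000
Population variance = 25819.0000 / 100 = 258.1900
Standard deviation = √258.1900 = 16.0683

16.07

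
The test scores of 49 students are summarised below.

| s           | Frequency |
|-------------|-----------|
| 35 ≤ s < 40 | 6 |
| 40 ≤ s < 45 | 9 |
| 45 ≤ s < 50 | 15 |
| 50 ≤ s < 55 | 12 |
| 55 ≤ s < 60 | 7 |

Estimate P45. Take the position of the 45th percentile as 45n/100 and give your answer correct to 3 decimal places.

Cumulative frequencies: 6, 15, 30, 42, 49
n = 49; position = 45n/100 = 22.05.
This falls in the class 45 ≤ s < 50: L = 45, F = 15, f = 15, h = 5.
45th percentile ≈ 45 + ((22.05 − 15) / 15) × 5 = 47.3500

47.350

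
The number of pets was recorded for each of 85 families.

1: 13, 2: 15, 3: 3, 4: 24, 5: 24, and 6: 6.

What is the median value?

Cumulative frequencies: 13, 28, 31, 55, 79, 85
n = 85, so the median is the value in position (n+1)/2 = 43.
Position 43 falls at value 4.

4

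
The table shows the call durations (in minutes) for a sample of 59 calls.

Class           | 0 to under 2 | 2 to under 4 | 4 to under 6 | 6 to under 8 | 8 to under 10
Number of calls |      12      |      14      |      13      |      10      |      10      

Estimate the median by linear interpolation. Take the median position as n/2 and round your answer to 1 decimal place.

4.5

Cumulative frequencies: 12, 26, 39, 49, 59
n = 59; position = n/2 = 29.5.
This falls in the class 4 to under 6: L = 4, F = 26, f = 13, h = 2.
Median ≈ 4 + ((29.5 − 26) / 13) × 2 = 4.5385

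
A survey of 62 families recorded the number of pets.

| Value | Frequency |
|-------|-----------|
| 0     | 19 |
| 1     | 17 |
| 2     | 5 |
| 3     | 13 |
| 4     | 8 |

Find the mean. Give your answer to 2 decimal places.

Values: 0, 1, 2, 3, 4
Σfx = 19×0 + 17×1 + 5×2 + 13×3 + 8×4 = 98
n = Σf = 62
Mean = 98 / 62 = 1.5806

1.58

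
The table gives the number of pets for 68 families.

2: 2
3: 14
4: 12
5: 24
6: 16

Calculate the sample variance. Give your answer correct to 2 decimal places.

Values: 2, 3, 4, 5, 6
n = 68, Σfx = 310, mean = 4.5588
Σfx² = 1502
Σf(x − x̄)² = Σfx² − (Σfx)²/n = 1502 − 310²/68 = 88.7647
Sample variance = 88.7647 / 67 = 1.3248

1.32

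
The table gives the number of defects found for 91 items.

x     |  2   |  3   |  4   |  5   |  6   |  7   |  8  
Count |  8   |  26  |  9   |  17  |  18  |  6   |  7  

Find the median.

5

Cumulative frequencies: 8, 34, 43, 60, 78, 84, 91
n = 91, so the median is the value in position (n+1)/2 = 46.
Position 46 falls at value 5.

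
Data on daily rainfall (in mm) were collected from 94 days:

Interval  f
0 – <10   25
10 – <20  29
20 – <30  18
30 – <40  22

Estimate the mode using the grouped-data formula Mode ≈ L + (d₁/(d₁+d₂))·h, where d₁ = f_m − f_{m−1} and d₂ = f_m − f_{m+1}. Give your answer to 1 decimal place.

12.7

Modal class: 10 – <20 (highest frequency 29).
d₁ = 29 − 25 = 4, d₂ = 29 − 18 = 11
Mode ≈ 10 + (4/(4+11)) × 10 = 10 + 2.6667 = 12.6667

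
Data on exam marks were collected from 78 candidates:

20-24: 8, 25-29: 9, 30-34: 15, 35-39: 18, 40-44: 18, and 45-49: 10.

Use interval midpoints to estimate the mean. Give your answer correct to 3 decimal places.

35.782

Midpoints: 22, 27, 32, 37, 42, 47
Σfm = 8×22 + 9×27 + 15×32 + 18×37 + 18×42 + 10×47 = 2791
n = Σf = 78
Mean = 2791 / 78 = 35.7821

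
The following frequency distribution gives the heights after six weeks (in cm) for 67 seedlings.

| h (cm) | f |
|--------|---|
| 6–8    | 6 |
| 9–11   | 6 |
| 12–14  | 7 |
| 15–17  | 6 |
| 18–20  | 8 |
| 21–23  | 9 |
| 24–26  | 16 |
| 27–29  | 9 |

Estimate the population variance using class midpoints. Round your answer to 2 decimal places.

45.33

Midpoints: 7, 10, 13, 16, 19, 22, 25, 28
n = 67, Σfm = 1291, mean = 19.2687
Σfm² = 27913
Σf(m − x̄)² = Σfm² − (Σfm)²/n = 27913 − 1291²/67 = 3037.1642
Population variance = 3037.1642 / 67 = 45.3308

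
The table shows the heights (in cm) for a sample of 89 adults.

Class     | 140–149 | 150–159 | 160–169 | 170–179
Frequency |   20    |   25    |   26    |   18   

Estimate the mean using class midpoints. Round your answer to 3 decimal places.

Midpoints: 144.5, 154.5, 164.5, 174.5
Σfm = 20×144.5 + 25×154.5 + 26×164.5 + 18×174.5 = 14170.5
n = Σf = 89
Mean = 14170.5 / 89 = 159.2191

159.219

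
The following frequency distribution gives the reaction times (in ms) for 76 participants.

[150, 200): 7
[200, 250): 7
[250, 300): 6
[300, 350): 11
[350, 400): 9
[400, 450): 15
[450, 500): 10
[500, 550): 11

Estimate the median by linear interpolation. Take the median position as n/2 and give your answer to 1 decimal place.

Cumulative frequencies: 7, 14, 20, 31, 40, 55, 65, 76
n = 76; position = n/2 = 38.
This falls in the class [350, 400): L = 350, F = 31, f = 9, h = 50.
Median ≈ 350 + ((38 − 31) / 9) × 50 = 388.8889

388.9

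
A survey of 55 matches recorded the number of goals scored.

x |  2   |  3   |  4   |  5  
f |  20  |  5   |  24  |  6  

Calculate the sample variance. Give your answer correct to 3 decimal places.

Values: 2, 3, 4, 5
n = 55, Σfx = 181, mean = 3.2909
Σfx² = 659
Σf(x − x̄)² = Σfx² − (Σfx)²/n = 659 − 181²/55 = 63.3455
Sample variance = 63.3455 / 54 = 1.1731

1.173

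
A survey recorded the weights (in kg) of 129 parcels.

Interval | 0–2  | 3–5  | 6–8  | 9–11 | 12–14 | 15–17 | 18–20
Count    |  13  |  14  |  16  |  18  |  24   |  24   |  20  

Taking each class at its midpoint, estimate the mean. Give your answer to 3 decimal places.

Midpoints: 1, 4, 7, 10, 13, 16, 19
Σfm = 13×1 + 14×4 + 16×7 + 18×10 + 24×13 + 24×16 + 20×19 = 1437
n = Σf = 129
Mean = 1437 / 129 = 11.1395

11.140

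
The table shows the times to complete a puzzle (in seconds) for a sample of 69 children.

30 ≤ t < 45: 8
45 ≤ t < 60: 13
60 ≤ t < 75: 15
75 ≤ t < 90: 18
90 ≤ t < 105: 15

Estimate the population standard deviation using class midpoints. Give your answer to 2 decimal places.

19.60

Midpoints: 37.5, 52.5, 67.5, 82.5, 97.5
n = 69, Σfm = 4942.5, mean = 71.6304
Σfm² = 380531.25
Σf(m − x̄)² = Σfm² − (Σfm)²/n = 380531.25 − 4942.5²/69 = 26497.8261
Population variance = 26497.8261 / 69 = 384.0265
Standard deviation = √384.0265 = 19.5966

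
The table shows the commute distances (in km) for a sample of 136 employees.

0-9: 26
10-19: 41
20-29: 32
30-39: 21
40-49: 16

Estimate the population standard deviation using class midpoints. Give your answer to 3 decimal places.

Midpoints: 4.5, 14.5, 24.5, 34.5, 44.5
n = 136, Σfm = 2932, mean = 21.5588
Σfm² = 85034
Σf(m − x̄)² = Σfm² − (Σfm)²/n = 85034 − 2932²/136 = 21823.5294
Population variance = 21823.5294 / 136 = 160.4671
Standard deviation = √160.4671 = 12.6676

12.668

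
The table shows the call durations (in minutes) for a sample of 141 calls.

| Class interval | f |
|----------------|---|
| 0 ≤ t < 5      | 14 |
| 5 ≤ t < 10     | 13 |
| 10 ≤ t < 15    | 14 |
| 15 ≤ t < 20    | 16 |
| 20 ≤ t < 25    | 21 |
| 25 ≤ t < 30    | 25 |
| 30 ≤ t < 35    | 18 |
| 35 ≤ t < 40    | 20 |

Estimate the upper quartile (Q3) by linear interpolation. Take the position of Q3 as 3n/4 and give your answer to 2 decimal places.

30.76

Cumulative frequencies: 14, 27, 41, 57, 78, 103, 121, 141
n = 141; position = 3n/4 = 105.75.
This falls in the class 30 ≤ t < 35: L = 30, F = 103, f = 18, h = 5.
Upper quartile ≈ 30 + ((105.75 − 103) / 18) × 5 = 30.7639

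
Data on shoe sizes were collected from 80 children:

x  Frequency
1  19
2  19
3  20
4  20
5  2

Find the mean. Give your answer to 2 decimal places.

Values: 1, 2, 3, 4, 5
Σfx = 19×1 + 19×2 + 20×3 + 20×4 + 2×5 = 207
n = Σf = 80
Mean = 207 / 80 = 2.5875

2.59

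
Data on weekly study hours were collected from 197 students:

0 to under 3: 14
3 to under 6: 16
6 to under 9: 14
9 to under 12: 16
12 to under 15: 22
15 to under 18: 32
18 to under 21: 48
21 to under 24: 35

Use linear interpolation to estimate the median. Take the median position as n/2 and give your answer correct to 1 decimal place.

16.5

Cumulative frequencies: 14, 30, 44, 60, 82, 114, 162, 197
n = 197; position = n/2 = 98.5.
This falls in the class 15 to under 18: L = 15, F = 82, f = 32, h = 3.
Median ≈ 15 + ((98.5 − 82) / 32) × 3 = 16.5469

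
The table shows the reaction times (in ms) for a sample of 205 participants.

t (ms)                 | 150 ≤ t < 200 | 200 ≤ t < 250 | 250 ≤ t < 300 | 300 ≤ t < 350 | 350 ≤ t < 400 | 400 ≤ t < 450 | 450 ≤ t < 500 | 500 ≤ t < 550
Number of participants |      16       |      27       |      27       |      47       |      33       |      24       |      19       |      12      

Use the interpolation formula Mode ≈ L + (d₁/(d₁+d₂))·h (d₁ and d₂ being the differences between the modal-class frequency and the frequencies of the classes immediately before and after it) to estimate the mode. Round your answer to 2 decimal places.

329.41

Modal class: 300 ≤ t < 350 (highest frequency 47).
d₁ = 47 − 27 = 20, d₂ = 47 − 33 = 14
Mode ≈ 300 + (20/(20+14)) × 50 = 300 + 29.4118 = 329.4118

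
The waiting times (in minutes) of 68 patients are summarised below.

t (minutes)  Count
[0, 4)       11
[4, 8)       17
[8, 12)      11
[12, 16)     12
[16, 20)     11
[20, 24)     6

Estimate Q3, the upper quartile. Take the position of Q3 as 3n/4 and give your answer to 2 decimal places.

16.00

Cumulative frequencies: 11, 28, 39, 51, 62, 68
n = 68; position = 3n/4 = 51.
This falls in the class [12, 16): L = 12, F = 39, f = 12, h = 4.
Upper quartile ≈ 12 + ((51 − 39) / 12) × 4 = 16.0000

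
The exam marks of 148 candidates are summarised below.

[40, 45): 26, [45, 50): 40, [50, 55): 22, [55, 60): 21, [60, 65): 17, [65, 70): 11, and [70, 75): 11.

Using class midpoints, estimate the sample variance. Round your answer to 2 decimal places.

84.56

Midpoints: 42.5, 47.5, 52.5, 57.5, 62.5, 67.5, 72.5
n = 148, Σfm = 7970, mean = 53.8514
Σfm² = 441625
Σf(m − x̄)² = Σfm² − (Σfm)²/n = 441625 − 7970²/148 = 12429.7297
Sample variance = 12429.7297 / 147 = 84.5560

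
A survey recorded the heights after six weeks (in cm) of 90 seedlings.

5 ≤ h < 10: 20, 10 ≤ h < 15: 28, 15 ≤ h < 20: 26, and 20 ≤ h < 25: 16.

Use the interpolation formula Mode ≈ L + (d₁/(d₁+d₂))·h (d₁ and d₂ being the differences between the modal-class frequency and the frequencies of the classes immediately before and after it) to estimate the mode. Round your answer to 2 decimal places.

14.00

Modal class: 10 ≤ h < 15 (highest frequency 28).
d₁ = 28 − 20 = 8, d₂ = 28 − 26 = 2
Mode ≈ 10 + (8/(8+2)) × 5 = 10 + 4.0000 = 14.0000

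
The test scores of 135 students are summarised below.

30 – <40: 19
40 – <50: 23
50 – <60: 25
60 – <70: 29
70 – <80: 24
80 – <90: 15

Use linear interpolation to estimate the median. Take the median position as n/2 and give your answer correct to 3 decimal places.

Cumulative frequencies: 19, 42, 67, 96, 120, 135
n = 135; position = n/2 = 67.5.
This falls in the class 60 – <70: L = 60, F = 67, f = 29, h = 10.
Median ≈ 60 + ((67.5 − 67) / 29) × 10 = 60.1724

60.172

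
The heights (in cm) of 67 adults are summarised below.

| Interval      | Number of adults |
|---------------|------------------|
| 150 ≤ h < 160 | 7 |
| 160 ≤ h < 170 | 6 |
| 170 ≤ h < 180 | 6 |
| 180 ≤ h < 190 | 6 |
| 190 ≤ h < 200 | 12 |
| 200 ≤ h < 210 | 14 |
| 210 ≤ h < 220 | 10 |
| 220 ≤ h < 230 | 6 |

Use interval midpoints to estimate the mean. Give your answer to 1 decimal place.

193.2

Midpoints: 155, 165, 175, 185, 195, 205, 215, 225
Σfm = 7×155 + 6×165 + 6×175 + 6×185 + 12×195 + 14×205 + 10×215 + 6×225 = 12945
n = Σf = 67
Mean = 12945 / 67 = 193.2090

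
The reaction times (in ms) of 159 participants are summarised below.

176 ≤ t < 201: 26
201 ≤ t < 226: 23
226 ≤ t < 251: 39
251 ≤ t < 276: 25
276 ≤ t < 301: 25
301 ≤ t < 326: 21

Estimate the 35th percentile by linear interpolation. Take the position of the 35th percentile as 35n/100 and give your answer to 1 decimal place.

Cumulative frequencies: 26, 49, 88, 113, 138, 159
n = 159; position = 35n/100 = 55.65.
This falls in the class 226 ≤ t < 251: L = 226, F = 49, f = 39, h = 25.
35th percentile ≈ 226 + ((55.65 − 49) / 39) × 25 = 230.2628

230.3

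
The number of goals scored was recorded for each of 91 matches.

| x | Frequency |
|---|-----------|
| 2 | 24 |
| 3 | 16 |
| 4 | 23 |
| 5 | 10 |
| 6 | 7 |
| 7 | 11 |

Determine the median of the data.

4

Cumulative frequencies: 24, 40, 63, 73, 80, 91
n = 91, so the median is the value in position (n+1)/2 = 46.
Position 46 falls at value 4.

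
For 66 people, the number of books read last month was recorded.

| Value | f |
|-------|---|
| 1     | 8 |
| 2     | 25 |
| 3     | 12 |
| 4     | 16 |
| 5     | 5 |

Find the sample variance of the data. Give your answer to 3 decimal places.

1.378

Values: 1, 2, 3, 4, 5
n = 66, Σfx = 183, mean = 2.7727
Σfx² = 597
Σf(x − x̄)² = Σfx² − (Σfx)²/n = 597 − 183²/66 = 89.5909
Sample variance = 89.5909 / 65 = 1.3783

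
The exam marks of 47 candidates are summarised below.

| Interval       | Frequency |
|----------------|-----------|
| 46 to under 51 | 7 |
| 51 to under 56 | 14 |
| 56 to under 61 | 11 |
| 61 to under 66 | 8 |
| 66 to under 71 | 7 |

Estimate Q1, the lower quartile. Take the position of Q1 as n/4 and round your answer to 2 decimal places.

52.70

Cumulative frequencies: 7, 21, 32, 40, 47
n = 47; position = n/4 = 11.75.
This falls in the class 51 to under 56: L = 51, F = 7, f = 14, h = 5.
Lower quartile ≈ 51 + ((11.75 − 7) / 14) × 5 = 52.6964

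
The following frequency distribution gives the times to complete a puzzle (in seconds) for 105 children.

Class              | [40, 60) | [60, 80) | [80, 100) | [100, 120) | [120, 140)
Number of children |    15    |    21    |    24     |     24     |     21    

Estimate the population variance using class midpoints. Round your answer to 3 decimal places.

Midpoints: 50, 70, 90, 110, 130
n = 105, Σfm = 9750, mean = 92.8571
Σfm² = 980100
Σf(m − x̄)² = Σfm² − (Σfm)²/n = 980100 − 9750²/105 = 74742.8571
Population variance = 74742.8571 / 105 = 711.8367

711.837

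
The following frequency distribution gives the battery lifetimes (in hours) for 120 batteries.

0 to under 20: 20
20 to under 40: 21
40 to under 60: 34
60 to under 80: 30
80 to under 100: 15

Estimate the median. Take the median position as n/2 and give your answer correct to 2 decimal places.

Cumulative frequencies: 20, 41, 75, 105, 120
n = 120; position = n/2 = 60.
This falls in the class 40 to under 60: L = 40, F = 41, f = 34, h = 20.
Median ≈ 40 + ((60 − 41) / 34) × 20 = 51.1765

51.18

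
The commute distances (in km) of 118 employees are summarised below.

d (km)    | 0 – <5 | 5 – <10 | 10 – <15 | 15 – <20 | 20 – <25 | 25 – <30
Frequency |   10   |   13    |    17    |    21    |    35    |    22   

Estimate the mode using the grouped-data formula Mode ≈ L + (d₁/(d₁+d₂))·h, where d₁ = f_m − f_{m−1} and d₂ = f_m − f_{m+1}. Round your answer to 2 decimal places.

22.59

Modal class: 20 – <25 (highest frequency 35).
d₁ = 35 − 21 = 14, d₂ = 35 − 22 = 13
Mode ≈ 20 + (14/(14+13)) × 5 = 20 + 2.5926 = 22.5926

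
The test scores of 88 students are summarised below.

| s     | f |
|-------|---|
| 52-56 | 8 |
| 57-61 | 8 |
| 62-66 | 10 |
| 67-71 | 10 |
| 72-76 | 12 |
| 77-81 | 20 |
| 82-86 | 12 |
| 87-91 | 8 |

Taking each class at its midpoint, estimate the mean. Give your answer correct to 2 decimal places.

72.98

Midpoints: 54, 59, 64, 69, 74, 79, 84, 89
Σfm = 8×54 + 8×59 + 10×64 + 10×69 + 12×74 + 20×79 + 12×84 + 8×89 = 6422
n = Σf = 88
Mean = 6422 / 88 = 72.9773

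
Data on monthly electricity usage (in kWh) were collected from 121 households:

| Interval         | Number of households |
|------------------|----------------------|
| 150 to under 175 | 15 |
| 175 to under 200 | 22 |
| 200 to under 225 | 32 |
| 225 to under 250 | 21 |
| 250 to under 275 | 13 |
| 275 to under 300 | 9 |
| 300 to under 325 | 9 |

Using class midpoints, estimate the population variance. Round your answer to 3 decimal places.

Midpoints: 162.5, 187.5, 212.5, 237.5, 262.5, 287.5, 312.5
n = 121, Σfm = 27162.5, mean = 224.4835
Σfm² = 6317656.25
Σf(m − x̄)² = Σfm² − (Σfm)²/n = 6317656.25 − 27162.5²/121 = 220123.9669
Population variance = 220123.9669 / 121 = 1819.2063

1819.206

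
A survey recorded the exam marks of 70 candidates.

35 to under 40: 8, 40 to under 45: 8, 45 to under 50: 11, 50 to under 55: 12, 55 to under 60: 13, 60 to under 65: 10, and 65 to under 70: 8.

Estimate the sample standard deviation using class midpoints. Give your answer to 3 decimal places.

Midpoints: 37.5, 42.5, 47.5, 52.5, 57.5, 62.5, 67.5
n = 70, Σfm = 3705, mean = 52.9286
Σfm² = 202087.5
Σf(m − x̄)² = Σfm² − (Σfm)²/n = 202087.5 − 3705²/70 = 5987.1429
Sample variance = 5987.1429 / 69 = 86.7702
Standard deviation = √86.7702 = 9.3151

9.315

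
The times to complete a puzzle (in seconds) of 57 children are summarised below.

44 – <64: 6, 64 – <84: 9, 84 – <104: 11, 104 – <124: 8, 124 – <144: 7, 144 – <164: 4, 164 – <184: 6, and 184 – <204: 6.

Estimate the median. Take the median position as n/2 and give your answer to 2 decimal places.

110.25

Cumulative frequencies: 6, 15, 26, 34, 41, 45, 51, 57
n = 57; position = n/2 = 28.5.
This falls in the class 104 – <124: L = 104, F = 26, f = 8, h = 20.
Median ≈ 104 + ((28.5 − 26) / 8) × 20 = 110.2500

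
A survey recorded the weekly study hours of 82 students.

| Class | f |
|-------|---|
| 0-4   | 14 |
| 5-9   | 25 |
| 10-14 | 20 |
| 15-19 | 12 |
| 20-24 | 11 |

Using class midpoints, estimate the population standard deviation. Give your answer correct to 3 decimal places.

6.358

Midpoints: 2, 7, 12, 17, 22
n = 82, Σfm = 889, mean = 10.8415
Σfm² = 12953
Σf(m − x̄)² = Σfm² − (Σfm)²/n = 12953 − 889²/82 = 3314.9390
Population variance = 3314.9390 / 82 = 40.4261
Standard deviation = √40.4261 = 6.3582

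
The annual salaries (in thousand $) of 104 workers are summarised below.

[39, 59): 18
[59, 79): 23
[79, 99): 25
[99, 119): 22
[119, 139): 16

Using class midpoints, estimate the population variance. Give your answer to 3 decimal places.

695.229

Midpoints: 49, 69, 89, 109, 129
n = 104, Σfm = 9156, mean = 88.0385
Σfm² = 878384
Σf(m − x̄)² = Σfm² − (Σfm)²/n = 878384 − 9156²/104 = 72303.8462
Population variance = 72303.8462 / 104 = 695.2293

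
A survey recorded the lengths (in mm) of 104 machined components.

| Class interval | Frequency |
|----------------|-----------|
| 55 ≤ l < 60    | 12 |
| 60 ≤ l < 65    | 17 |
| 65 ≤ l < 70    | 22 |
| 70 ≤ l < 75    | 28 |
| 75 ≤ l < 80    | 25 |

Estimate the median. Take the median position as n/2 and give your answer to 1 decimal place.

Cumulative frequencies: 12, 29, 51, 79, 104
n = 104; position = n/2 = 52.
This falls in the class 70 ≤ l < 75: L = 70, F = 51, f = 28, h = 5.
Median ≈ 70 + ((52 − 51) / 28) × 5 = 70.1786

70.2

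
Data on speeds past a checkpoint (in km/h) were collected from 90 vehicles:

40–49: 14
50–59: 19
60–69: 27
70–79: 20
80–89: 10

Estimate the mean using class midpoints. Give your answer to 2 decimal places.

63.72

Midpoints: 44.5, 54.5, 64.5, 74.5, 84.5
Σfm = 14×44.5 + 19×54.5 + 27×64.5 + 20×74.5 + 10×84.5 = 5735
n = Σf = 90
Mean = 5735 / 90 = 63.7222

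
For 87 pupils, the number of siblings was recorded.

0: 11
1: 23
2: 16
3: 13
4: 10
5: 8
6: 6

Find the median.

2

Cumulative frequencies: 11, 34, 50, 63, 73, 81, 87
n = 87, so the median is the value in position (n+1)/2 = 44.
Position 44 falls at value 2.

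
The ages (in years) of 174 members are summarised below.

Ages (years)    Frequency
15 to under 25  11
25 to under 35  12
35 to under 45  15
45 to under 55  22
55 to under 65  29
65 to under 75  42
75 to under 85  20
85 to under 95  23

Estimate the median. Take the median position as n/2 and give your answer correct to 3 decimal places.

Cumulative frequencies: 11, 23, 38, 60, 89, 131, 151, 174
n = 174; position = n/2 = 87.
This falls in the class 55 to under 65: L = 55, F = 60, f = 29, h = 10.
Median ≈ 55 + ((87 − 60) / 29) × 10 = 64.3103

64.310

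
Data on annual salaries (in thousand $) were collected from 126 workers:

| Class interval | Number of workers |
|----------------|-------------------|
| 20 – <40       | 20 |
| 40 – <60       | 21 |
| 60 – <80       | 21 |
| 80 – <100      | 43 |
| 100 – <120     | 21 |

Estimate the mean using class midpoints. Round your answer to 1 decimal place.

Midpoints: 30, 50, 70, 90, 110
Σfm = 20×30 + 21×50 + 21×70 + 43×90 + 21×110 = 9300
n = Σf = 126
Mean = 9300 / 126 = 73.8095

73.8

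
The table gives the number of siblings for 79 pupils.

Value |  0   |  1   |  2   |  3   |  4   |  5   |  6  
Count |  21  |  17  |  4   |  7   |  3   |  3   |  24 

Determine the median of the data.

Cumulative frequencies: 21, 38, 42, 49, 52, 55, 79
n = 79, so the median is the value in position (n+1)/2 = 40.
Position 40 falls at value 2.

2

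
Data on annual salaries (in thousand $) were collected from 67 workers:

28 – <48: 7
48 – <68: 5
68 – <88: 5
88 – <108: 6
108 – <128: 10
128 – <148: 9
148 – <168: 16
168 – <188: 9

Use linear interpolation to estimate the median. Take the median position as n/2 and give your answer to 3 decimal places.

129.111

Cumulative frequencies: 7, 12, 17, 23, 33, 42, 58, 67
n = 67; position = n/2 = 33.5.
This falls in the class 128 – <148: L = 128, F = 33, f = 9, h = 20.
Median ≈ 128 + ((33.5 − 33) / 9) × 20 = 129.1111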